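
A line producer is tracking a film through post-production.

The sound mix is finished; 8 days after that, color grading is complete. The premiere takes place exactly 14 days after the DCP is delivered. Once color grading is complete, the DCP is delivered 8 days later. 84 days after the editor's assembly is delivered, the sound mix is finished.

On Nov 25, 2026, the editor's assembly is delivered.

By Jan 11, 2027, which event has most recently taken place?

The editor's assembly is delivered: Nov 25, 2026.
The sound mix is finished: Nov 25, 2026 + 84 days = Feb 17, 2027.
Color grading is complete: Feb 17, 2027 + 8 days = Feb 25, 2027.
The DCP is delivered: Feb 25, 2027 + 8 days = Mar 5, 2027.
The premiere takes place: Mar 5, 2027 + 14 days = Mar 19, 2027.
Jan 11, 2027 falls between when the editor's assembly is delivered (Nov 25, 2026) and when the sound mix is finished (Feb 17, 2027).

The editor's assembly is delivered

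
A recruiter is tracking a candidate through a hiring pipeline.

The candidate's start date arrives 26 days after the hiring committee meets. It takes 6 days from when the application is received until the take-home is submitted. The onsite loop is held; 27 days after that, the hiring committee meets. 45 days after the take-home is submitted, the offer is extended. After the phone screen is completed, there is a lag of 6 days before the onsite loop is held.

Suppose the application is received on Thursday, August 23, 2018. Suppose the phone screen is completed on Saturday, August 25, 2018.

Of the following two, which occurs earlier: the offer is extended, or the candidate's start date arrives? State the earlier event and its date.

The offer is extended — Saturday, October 13, 2018

The application is received: Aug 23, 2018.
The take-home is submitted: Aug 23, 2018 + 6 days = Aug 29, 2018.
The offer is extended: Aug 29, 2018 + 45 days = Oct 13, 2018.
The phone screen is completed: Aug 25, 2018.
The onsite loop is held: Aug 25, 2018 + 6 days = Aug 31, 2018.
The hiring committee meets: Aug 31, 2018 + 27 days = Sep 27, 2018.
The candidate's start date arrives: Sep 27, 2018 + 26 days = Oct 23, 2018.
Comparing: the offer is extended on Oct 13, 2018 vs the candidate's start date arrives on Oct 23, 2018. Earlier: the offer is extended.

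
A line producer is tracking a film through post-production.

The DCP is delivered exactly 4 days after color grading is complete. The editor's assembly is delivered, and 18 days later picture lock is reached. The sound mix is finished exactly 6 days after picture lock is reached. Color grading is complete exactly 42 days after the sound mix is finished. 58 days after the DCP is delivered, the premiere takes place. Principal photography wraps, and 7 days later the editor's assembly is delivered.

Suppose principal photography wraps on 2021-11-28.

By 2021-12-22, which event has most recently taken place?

Principal photography wraps: Nov 28, 2021.
The editor's assembly is delivered: Nov 28, 2021 + 7 days = Dec 5, 2021.
Picture lock is reached: Dec 5, 2021 + 18 days = Dec 23, 2021.
The sound mix is finished: Dec 23, 2021 + 6 days = Dec 29, 2021.
Color grading is complete: Dec 29, 2021 + 42 days = Feb 9, 2022.
The DCP is delivered: Feb 9, 2022 + 4 days = Feb 13, 2022.
The premiere takes place: Feb 13, 2022 + 58 days = Apr 12, 2022.
Dec 22, 2021 falls between when the editor's assembly is delivered (Dec 5, 2021) and when picture lock is reached (Dec 23, 2021).

The editor's assembly is delivered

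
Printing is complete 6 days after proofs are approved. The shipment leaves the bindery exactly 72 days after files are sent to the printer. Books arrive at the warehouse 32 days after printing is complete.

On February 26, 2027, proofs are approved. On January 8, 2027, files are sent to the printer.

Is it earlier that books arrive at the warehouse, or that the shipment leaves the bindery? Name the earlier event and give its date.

The shipment leaves the bindery — March 21, 2027

Proofs are approved: Feb 26, 2027.
Printing is complete: Feb 26, 2027 + 6 days = Mar 4, 2027.
Books arrive at the warehouse: Mar 4, 2027 + 32 days = Apr 5, 2027.
Files are sent to the printer: Jan 8, 2027.
The shipment leaves the bindery: Jan 8, 2027 + 72 days = Mar 21, 2027.
Comparing: books arrive at the warehouse on Apr 5, 2027 vs the shipment leaves the bindery on Mar 21, 2027. Earlier: the shipment leaves the bindery.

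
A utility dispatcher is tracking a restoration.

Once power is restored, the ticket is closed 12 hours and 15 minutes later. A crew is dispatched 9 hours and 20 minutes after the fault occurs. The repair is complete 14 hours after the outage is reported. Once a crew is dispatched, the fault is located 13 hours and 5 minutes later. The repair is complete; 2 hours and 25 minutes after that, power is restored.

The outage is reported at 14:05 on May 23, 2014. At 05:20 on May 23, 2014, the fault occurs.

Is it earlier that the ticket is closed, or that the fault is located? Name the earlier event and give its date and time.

The fault is located — 03:45 on May 24, 2014

The outage is reported: 14:05 May 23, 2014.
The repair is complete: 14:05 May 23, 2014 + 14h = 04:05 May 24, 2014.
Power is restored: 04:05 May 24, 2014 + 2h25m = 06:30 May 24, 2014.
The ticket is closed: 06:30 May 24, 2014 + 12h15m = 18:45 May 24, 2014.
The fault occurs: 05:20 May 23, 2014.
A crew is dispatched: 05:20 May 23, 2014 + 9h20m = 14:40 May 23, 2014.
The fault is located: 14:40 May 23, 2014 + 13h05m = 03:45 May 24, 2014.
Comparing: the ticket is closed at 18:45 May 24, 2014 vs the fault is located at 03:45 May 24, 2014. Earlier: the fault is located.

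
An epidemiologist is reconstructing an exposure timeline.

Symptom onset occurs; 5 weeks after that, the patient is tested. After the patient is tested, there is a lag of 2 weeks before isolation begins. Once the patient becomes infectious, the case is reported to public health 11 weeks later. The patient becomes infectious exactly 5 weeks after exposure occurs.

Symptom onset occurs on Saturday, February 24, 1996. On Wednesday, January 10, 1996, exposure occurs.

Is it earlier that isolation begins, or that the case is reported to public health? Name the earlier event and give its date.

Isolation begins — Saturday, April 13, 1996

Symptom onset occurs: Feb 24, 1996.
The patient is tested: Feb 24, 1996 + 5 weeks = Mar 30, 1996.
Isolation begins: Mar 30, 1996 + 2 weeks = Apr 13, 1996.
Exposure occurs: Jan 10, 1996.
The patient becomes infectious: Jan 10, 1996 + 5 weeks = Feb 14, 1996.
The case is reported to public health: Feb 14, 1996 + 11 weeks = May 1, 1996.
Comparing: isolation begins on Apr 13, 1996 vs the case is reported to public health on May 1, 1996. Earlier: isolation begins.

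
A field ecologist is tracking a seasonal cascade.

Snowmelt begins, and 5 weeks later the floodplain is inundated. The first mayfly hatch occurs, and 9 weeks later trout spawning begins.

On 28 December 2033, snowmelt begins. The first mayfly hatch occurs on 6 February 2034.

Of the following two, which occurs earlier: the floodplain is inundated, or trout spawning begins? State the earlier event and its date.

Snowmelt begins: Dec 28, 2033.
The floodplain is inundated: Dec 28, 2033 + 5 weeks = Feb 1, 2034.
The first mayfly hatch occurs: Feb 6, 2034.
Trout spawning begins: Feb 6, 2034 + 9 weeks = Apr 10, 2034.
Comparing: the floodplain is inundated on Feb 1, 2034 vs trout spawning begins on Apr 10, 2034. Earlier: the floodplain is inundated.

The floodplain is inundated — 1 February 2034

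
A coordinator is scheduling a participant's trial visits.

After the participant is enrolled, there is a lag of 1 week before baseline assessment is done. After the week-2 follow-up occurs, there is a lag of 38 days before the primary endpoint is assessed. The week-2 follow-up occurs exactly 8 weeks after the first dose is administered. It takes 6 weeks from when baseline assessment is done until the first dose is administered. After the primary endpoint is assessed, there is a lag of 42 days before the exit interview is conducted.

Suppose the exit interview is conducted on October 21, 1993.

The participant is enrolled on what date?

April 19, 1993

The exit interview is conducted: Oct 21, 1993.
The primary endpoint is assessed: Oct 21, 1993 − 42 days = Sep 9, 1993.
The week-2 follow-up occurs: Sep 9, 1993 − 38 days = Aug 2, 1993.
The first dose is administered: Aug 2, 1993 − 8 weeks = Jun 7, 1993.
Baseline assessment is done: Jun 7, 1993 − 6 weeks = Apr 26, 1993.
The participant is enrolled: Apr 26, 1993 − 1 week = Apr 19, 1993.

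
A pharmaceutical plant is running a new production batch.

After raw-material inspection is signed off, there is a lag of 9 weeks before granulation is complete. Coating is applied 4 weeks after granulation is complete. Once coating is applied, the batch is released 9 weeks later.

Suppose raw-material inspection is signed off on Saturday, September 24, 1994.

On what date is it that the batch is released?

Saturday, February 25, 1995

Raw-material inspection is signed off: Sep 24, 1994.
Granulation is complete: Sep 24, 1994 + 9 weeks = Nov 26, 1994.
Coating is applied: Nov 26, 1994 + 4 weeks = Dec 24, 1994.
The batch is released: Dec 24, 1994 + 9 weeks = Feb 25, 1995.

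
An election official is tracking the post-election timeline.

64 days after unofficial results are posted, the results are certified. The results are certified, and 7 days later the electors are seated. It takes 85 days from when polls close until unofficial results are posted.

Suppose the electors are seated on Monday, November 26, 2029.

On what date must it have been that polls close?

Saturday, June 23, 2029

The electors are seated: Nov 26, 2029.
The results are certified: Nov 26, 2029 − 7 days = Nov 19, 2029.
Unofficial results are posted: Nov 19, 2029 − 64 days = Sep 16, 2029.
Polls close: Sep 16, 2029 − 85 days = Jun 23, 2029.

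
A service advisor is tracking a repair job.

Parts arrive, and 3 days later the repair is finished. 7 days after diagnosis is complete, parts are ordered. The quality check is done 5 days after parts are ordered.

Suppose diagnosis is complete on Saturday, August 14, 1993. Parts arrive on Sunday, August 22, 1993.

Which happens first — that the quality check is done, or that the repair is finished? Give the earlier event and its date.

Diagnosis is complete: Aug 14, 1993.
Parts are ordered: Aug 14, 1993 + 7 days = Aug 21, 1993.
The quality check is done: Aug 21, 1993 + 5 days = Aug 26, 1993.
Parts arrive: Aug 22, 1993.
The repair is finished: Aug 22, 1993 + 3 days = Aug 25, 1993.
Comparing: the quality check is done on Aug 26, 1993 vs the repair is finished on Aug 25, 1993. Earlier: the repair is finished.

The repair is finished — Wednesday, August 25, 1993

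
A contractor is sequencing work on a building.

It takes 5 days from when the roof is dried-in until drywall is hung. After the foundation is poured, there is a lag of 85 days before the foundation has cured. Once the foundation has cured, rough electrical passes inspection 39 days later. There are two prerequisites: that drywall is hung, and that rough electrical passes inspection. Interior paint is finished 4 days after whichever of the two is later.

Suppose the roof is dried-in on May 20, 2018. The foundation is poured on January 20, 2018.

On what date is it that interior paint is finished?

The roof is dried-in: May 20, 2018.
Drywall is hung: May 20, 2018 + 5 days = May 25, 2018.
The foundation is poured: Jan 20, 2018.
The foundation has cured: Jan 20, 2018 + 85 days = Apr 15, 2018.
Rough electrical passes inspection: Apr 15, 2018 + 39 days = May 24, 2018.
Both prerequisites met — drywall is hung (May 25, 2018), rough electrical passes inspection (May 24, 2018); the later is May 25, 2018.
Interior paint is finished: May 25, 2018 + 4 days = May 29, 2018.

May 29, 2018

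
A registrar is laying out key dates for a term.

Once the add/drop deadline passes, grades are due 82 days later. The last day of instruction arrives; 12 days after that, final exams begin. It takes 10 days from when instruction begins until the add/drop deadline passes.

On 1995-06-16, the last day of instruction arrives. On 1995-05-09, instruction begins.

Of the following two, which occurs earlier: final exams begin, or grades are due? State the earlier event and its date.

The last day of instruction arrives: Jun 16, 1995.
Final exams begin: Jun 16, 1995 + 12 days = Jun 28, 1995.
Instruction begins: May 9, 1995.
The add/drop deadline passes: May 9, 1995 + 10 days = May 19, 1995.
Grades are due: May 19, 1995 + 82 days = Aug 9, 1995.
Comparing: final exams begin on Jun 28, 1995 vs grades are due on Aug 9, 1995. Earlier: final exams begin.

Final exams begin — 1995-06-28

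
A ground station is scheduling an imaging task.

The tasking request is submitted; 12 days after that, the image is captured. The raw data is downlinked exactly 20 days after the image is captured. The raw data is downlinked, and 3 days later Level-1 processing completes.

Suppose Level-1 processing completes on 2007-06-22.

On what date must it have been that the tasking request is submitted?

2007-05-18

Level-1 processing completes: Jun 22, 2007.
The raw data is downlinked: Jun 22, 2007 − 3 days = Jun 19, 2007.
The image is captured: Jun 19, 2007 − 20 days = May 30, 2007.
The tasking request is submitted: May 30, 2007 − 12 days = May 18, 2007.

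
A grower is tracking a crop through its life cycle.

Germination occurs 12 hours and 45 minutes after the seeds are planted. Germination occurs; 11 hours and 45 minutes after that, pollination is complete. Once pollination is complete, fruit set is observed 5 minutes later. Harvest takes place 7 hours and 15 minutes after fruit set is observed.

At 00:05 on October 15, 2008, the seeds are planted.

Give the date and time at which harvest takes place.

The seeds are planted: 00:05 Oct 15, 2008.
Germination occurs: 00:05 Oct 15, 2008 + 12h45m = 12:50 Oct 15, 2008.
Pollination is complete: 12:50 Oct 15, 2008 + 11h45m = 00:35 Oct 16, 2008.
Fruit set is observed: 00:35 Oct 16, 2008 + 5m = 00:40 Oct 16, 2008.
Harvest takes place: 00:40 Oct 16, 2008 + 7h15m = 07:55 Oct 16, 2008.

07:55 on October 16, 2008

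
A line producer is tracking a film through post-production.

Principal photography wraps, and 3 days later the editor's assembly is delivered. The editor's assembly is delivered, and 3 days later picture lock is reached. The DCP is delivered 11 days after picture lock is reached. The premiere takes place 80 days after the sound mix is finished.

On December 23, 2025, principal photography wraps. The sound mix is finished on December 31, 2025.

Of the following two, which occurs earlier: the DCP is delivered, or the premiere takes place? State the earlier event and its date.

Principal photography wraps: Dec 23, 2025.
The editor's assembly is delivered: Dec 23, 2025 + 3 days = Dec 26, 2025.
Picture lock is reached: Dec 26, 2025 + 3 days = Dec 29, 2025.
The DCP is delivered: Dec 29, 2025 + 11 days = Jan 9, 2026.
The sound mix is finished: Dec 31, 2025.
The premiere takes place: Dec 31, 2025 + 80 days = Mar 21, 2026.
Comparing: the DCP is delivered on Jan 9, 2026 vs the premiere takes place on Mar 21, 2026. Earlier: the DCP is delivered.

The DCP is delivered — January 9, 2026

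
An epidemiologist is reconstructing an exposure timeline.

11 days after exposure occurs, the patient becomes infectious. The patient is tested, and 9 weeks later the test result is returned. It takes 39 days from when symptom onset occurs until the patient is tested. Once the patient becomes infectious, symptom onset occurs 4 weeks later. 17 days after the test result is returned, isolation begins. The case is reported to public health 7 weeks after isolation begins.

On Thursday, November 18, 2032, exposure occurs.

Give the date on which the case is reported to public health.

Monday, June 13, 2033

Exposure occurs: Nov 18, 2032.
The patient becomes infectious: Nov 18, 2032 + 11 days = Nov 29, 2032.
Symptom onset occurs: Nov 29, 2032 + 4 weeks = Dec 27, 2032.
The patient is tested: Dec 27, 2032 + 39 days = Feb 4, 2033.
The test result is returned: Feb 4, 2033 + 9 weeks = Apr 8, 2033.
Isolation begins: Apr 8, 2033 + 17 days = Apr 25, 2033.
The case is reported to public health: Apr 25, 2033 + 7 weeks = Jun 13, 2033.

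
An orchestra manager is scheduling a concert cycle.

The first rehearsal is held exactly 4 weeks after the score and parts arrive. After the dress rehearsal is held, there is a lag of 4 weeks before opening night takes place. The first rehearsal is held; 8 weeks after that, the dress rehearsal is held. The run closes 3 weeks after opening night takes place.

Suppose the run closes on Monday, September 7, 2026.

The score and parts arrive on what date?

The run closes: Sep 7, 2026.
Opening night takes place: Sep 7, 2026 − 3 weeks = Aug 17, 2026.
The dress rehearsal is held: Aug 17, 2026 − 4 weeks = Jul 20, 2026.
The first rehearsal is held: Jul 20, 2026 − 8 weeks = May 25, 2026.
The score and parts arrive: May 25, 2026 − 4 weeks = Apr 27, 2026.

Monday, April 27, 2026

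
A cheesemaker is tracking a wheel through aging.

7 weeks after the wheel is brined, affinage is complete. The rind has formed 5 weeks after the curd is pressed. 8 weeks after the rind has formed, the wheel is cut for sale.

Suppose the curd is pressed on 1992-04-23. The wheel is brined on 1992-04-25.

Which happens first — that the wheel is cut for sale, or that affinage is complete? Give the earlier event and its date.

The curd is pressed: Apr 23, 1992.
The rind has formed: Apr 23, 1992 + 5 weeks = May 28, 1992.
The wheel is cut for sale: May 28, 1992 + 8 weeks = Jul 23, 1992.
The wheel is brined: Apr 25, 1992.
Affinage is complete: Apr 25, 1992 + 7 weeks = Jun 13, 1992.
Comparing: the wheel is cut for sale on Jul 23, 1992 vs affinage is complete on Jun 13, 1992. Earlier: affinage is complete.

Affinage is complete — 1992-06-13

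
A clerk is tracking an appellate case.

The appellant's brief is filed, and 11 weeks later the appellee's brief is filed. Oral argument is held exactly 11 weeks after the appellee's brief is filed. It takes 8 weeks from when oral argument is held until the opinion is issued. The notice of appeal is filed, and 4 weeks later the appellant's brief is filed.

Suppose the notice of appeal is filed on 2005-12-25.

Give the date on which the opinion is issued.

The notice of appeal is filed: Dec 25, 2005.
The appellant's brief is filed: Dec 25, 2005 + 4 weeks = Jan 22, 2006.
The appellee's brief is filed: Jan 22, 2006 + 11 weeks = Apr 9, 2006.
Oral argument is held: Apr 9, 2006 + 11 weeks = Jun 25, 2006.
The opinion is issued: Jun 25, 2006 + 8 weeks = Aug 20, 2006.

2006-08-20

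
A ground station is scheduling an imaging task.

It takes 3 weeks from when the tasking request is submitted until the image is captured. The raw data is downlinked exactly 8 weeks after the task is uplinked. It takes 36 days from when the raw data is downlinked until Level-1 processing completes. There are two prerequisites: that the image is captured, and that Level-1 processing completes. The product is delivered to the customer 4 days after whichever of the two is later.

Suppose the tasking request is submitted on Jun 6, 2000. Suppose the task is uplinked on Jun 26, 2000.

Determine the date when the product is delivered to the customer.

The tasking request is submitted: Jun 6, 2000.
The image is captured: Jun 6, 2000 + 3 weeks = Jun 27, 2000.
The task is uplinked: Jun 26, 2000.
The raw data is downlinked: Jun 26, 2000 + 8 weeks = Aug 21, 2000.
Level-1 processing completes: Aug 21, 2000 + 36 days = Sep 26, 2000.
Both prerequisites met — the image is captured (Jun 27, 2000), Level-1 processing completes (Sep 26, 2000); the later is Sep 26, 2000.
The product is delivered to the customer: Sep 26, 2000 + 4 days = Sep 30, 2000.

Sep 30, 2000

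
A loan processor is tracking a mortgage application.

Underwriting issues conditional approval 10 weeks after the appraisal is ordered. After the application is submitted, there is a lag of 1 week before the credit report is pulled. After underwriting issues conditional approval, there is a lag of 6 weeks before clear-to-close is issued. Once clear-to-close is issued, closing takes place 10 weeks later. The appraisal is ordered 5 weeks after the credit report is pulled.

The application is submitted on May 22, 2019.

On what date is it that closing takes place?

The application is submitted: May 22, 2019.
The credit report is pulled: May 22, 2019 + 1 week = May 29, 2019.
The appraisal is ordered: May 29, 2019 + 5 weeks = Jul 3, 2019.
Underwriting issues conditional approval: Jul 3, 2019 + 10 weeks = Sep 11, 2019.
Clear-to-close is issued: Sep 11, 2019 + 6 weeks = Oct 23, 2019.
Closing takes place: Oct 23, 2019 + 10 weeks = Jan 1, 2020.

Jan 1, 2020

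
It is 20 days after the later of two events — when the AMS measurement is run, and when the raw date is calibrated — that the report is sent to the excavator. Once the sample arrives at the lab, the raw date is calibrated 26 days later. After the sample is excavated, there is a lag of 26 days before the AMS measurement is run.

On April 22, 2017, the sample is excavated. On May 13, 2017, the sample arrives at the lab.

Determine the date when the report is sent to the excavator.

June 28, 2017

The sample is excavated: Apr 22, 2017.
The AMS measurement is run: Apr 22, 2017 + 26 days = May 18, 2017.
The sample arrives at the lab: May 13, 2017.
The raw date is calibrated: May 13, 2017 + 26 days = Jun 8, 2017.
Both prerequisites met — the AMS measurement is run (May 18, 2017), the raw date is calibrated (Jun 8, 2017); the later is Jun 8, 2017.
The report is sent to the excavator: Jun 8, 2017 + 20 days = Jun 28, 2017.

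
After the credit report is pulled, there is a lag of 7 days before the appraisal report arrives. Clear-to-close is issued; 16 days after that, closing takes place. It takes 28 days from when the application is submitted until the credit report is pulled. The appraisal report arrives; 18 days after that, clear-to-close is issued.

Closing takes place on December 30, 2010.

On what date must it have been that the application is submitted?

Closing takes place: Dec 30, 2010.
Clear-to-close is issued: Dec 30, 2010 − 16 days = Dec 14, 2010.
The appraisal report arrives: Dec 14, 2010 − 18 days = Nov 26, 2010.
The credit report is pulled: Nov 26, 2010 − 7 days = Nov 19, 2010.
The application is submitted: Nov 19, 2010 − 28 days = Oct 22, 2010.

October 22, 2010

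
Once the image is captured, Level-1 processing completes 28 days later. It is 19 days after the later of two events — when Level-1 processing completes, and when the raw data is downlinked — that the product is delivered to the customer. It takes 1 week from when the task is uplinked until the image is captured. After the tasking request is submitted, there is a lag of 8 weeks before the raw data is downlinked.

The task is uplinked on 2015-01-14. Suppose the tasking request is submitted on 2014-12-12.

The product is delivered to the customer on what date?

The task is uplinked: Jan 14, 2015.
The image is captured: Jan 14, 2015 + 1 week = Jan 21, 2015.
Level-1 processing completes: Jan 21, 2015 + 28 days = Feb 18, 2015.
The tasking request is submitted: Dec 12, 2014.
The raw data is downlinked: Dec 12, 2014 + 8 weeks = Feb 6, 2015.
Both prerequisites met — Level-1 processing completes (Feb 18, 2015), the raw data is downlinked (Feb 6, 2015); the later is Feb 18, 2015.
The product is delivered to the customer: Feb 18, 2015 + 19 days = Mar 9, 2015.

2015-03-09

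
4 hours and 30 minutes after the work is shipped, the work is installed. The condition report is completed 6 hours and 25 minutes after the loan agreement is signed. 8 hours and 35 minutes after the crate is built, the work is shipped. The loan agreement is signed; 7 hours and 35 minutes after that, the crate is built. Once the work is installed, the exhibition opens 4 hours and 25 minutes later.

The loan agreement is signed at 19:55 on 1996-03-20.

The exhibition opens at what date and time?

The loan agreement is signed: 19:55 Mar 20, 1996.
The crate is built: 19:55 Mar 20, 1996 + 7h35m = 03:30 Mar 21, 1996.
The work is shipped: 03:30 Mar 21, 1996 + 8h35m = 12:05 Mar 21, 1996.
The work is installed: 12:05 Mar 21, 1996 + 4h30m = 16:35 Mar 21, 1996.
The exhibition opens: 16:35 Mar 21, 1996 + 4h25m = 21:00 Mar 21, 1996.

21:00 on 1996-03-21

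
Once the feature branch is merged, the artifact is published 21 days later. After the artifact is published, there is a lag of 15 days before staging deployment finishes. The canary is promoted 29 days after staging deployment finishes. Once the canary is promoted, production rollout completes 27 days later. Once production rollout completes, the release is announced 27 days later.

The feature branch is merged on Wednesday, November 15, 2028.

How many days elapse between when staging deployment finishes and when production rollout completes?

Causal path: staging deployment finishes → the canary is promoted → production rollout completes.
Total delay along the path: 29 + 27 = 56 days.

56 days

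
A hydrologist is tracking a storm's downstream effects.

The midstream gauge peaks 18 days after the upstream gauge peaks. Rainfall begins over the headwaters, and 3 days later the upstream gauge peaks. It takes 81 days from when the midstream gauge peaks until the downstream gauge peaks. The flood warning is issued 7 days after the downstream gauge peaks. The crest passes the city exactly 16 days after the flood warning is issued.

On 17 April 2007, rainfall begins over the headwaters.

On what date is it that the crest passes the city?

20 August 2007

Rainfall begins over the headwaters: Apr 17, 2007.
The upstream gauge peaks: Apr 17, 2007 + 3 days = Apr 20, 2007.
The midstream gauge peaks: Apr 20, 2007 + 18 days = May 8, 2007.
The downstream gauge peaks: May 8, 2007 + 81 days = Jul 28, 2007.
The flood warning is issued: Jul 28, 2007 + 7 days = Aug 4, 2007.
The crest passes the city: Aug 4, 2007 + 16 days = Aug 20, 2007.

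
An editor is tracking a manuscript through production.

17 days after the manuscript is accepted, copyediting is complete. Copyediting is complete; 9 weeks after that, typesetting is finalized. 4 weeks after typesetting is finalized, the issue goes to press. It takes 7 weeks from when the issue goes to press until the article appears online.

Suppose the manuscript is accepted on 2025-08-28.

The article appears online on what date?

2026-02-01

The manuscript is accepted: Aug 28, 2025.
Copyediting is complete: Aug 28, 2025 + 17 days = Sep 14, 2025.
Typesetting is finalized: Sep 14, 2025 + 9 weeks = Nov 16, 2025.
The issue goes to press: Nov 16, 2025 + 4 weeks = Dec 14, 2025.
The article appears online: Dec 14, 2025 + 7 weeks = Feb 1, 2026.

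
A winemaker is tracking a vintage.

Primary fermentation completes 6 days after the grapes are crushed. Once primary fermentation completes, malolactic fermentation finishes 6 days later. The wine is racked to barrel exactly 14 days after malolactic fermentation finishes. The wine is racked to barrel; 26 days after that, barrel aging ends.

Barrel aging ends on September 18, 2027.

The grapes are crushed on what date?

Barrel aging ends: Sep 18, 2027.
The wine is racked to barrel: Sep 18, 2027 − 26 days = Aug 23, 2027.
Malolactic fermentation finishes: Aug 23, 2027 − 14 days = Aug 9, 2027.
Primary fermentation completes: Aug 9, 2027 − 6 days = Aug 3, 2027.
The grapes are crushed: Aug 3, 2027 − 6 days = Jul 28, 2027.

July 28, 2027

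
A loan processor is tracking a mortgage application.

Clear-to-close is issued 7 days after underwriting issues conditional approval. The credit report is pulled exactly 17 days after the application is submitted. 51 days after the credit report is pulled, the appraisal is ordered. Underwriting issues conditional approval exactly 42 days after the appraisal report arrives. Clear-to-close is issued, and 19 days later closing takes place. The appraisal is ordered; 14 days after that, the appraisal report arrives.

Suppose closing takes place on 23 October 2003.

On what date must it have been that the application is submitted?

Closing takes place: Oct 23, 2003.
Clear-to-close is issued: Oct 23, 2003 − 19 days = Oct 4, 2003.
Underwriting issues conditional approval: Oct 4, 2003 − 7 days = Sep 27, 2003.
The appraisal report arrives: Sep 27, 2003 − 42 days = Aug 16, 2003.
The appraisal is ordered: Aug 16, 2003 − 14 days = Aug 2, 2003.
The credit report is pulled: Aug 2, 2003 − 51 days = Jun 12, 2003.
The application is submitted: Jun 12, 2003 − 17 days = May 26, 2003.

26 May 2003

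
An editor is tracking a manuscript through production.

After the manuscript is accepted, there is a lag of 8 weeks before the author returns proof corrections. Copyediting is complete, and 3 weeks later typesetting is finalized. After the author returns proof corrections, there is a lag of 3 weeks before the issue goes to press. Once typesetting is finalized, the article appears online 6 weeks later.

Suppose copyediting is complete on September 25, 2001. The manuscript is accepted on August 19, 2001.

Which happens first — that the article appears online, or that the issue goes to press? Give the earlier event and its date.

The issue goes to press — November 4, 2001

Copyediting is complete: Sep 25, 2001.
Typesetting is finalized: Sep 25, 2001 + 3 weeks = Oct 16, 2001.
The article appears online: Oct 16, 2001 + 6 weeks = Nov 27, 2001.
The manuscript is accepted: Aug 19, 2001.
The author returns proof corrections: Aug 19, 2001 + 8 weeks = Oct 14, 2001.
The issue goes to press: Oct 14, 2001 + 3 weeks = Nov 4, 2001.
Comparing: the article appears online on Nov 27, 2001 vs the issue goes to press on Nov 4, 2001. Earlier: the issue goes to press.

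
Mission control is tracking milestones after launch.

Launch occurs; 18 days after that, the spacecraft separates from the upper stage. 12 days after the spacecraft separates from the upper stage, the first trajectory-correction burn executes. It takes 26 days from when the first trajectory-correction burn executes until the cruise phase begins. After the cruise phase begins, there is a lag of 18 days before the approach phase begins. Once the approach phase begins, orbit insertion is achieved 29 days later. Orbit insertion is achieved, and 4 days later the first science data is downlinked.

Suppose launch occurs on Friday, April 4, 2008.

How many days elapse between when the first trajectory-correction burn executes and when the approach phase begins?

Causal path: the first trajectory-correction burn executes → the cruise phase begins → the approach phase begins.
Total delay along the path: 26 + 18 = 44 days.

44 days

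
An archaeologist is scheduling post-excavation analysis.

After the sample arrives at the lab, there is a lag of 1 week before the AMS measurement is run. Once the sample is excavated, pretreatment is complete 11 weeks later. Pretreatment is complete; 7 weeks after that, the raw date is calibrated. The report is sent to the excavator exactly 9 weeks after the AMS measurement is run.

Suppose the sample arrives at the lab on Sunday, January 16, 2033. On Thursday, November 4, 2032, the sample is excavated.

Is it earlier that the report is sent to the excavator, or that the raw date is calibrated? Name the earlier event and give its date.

The sample arrives at the lab: Jan 16, 2033.
The AMS measurement is run: Jan 16, 2033 + 1 week = Jan 23, 2033.
The report is sent to the excavator: Jan 23, 2033 + 9 weeks = Mar 27, 2033.
The sample is excavated: Nov 4, 2032.
Pretreatment is complete: Nov 4, 2032 + 11 weeks = Jan 20, 2033.
The raw date is calibrated: Jan 20, 2033 + 7 weeks = Mar 10, 2033.
Comparing: the report is sent to the excavator on Mar 27, 2033 vs the raw date is calibrated on Mar 10, 2033. Earlier: the raw date is calibrated.

The raw date is calibrated — Thursday, March 10, 2033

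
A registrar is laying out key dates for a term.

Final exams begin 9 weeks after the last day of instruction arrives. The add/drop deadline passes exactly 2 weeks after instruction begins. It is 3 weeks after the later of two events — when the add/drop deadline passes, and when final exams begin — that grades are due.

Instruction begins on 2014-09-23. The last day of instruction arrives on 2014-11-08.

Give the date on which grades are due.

2015-01-31

Instruction begins: Sep 23, 2014.
The add/drop deadline passes: Sep 23, 2014 + 2 weeks = Oct 7, 2014.
The last day of instruction arrives: Nov 8, 2014.
Final exams begin: Nov 8, 2014 + 9 weeks = Jan 10, 2015.
Both prerequisites met — the add/drop deadline passes (Oct 7, 2014), final exams begin (Jan 10, 2015); the later is Jan 10, 2015.
Grades are due: Jan 10, 2015 + 3 weeks = Jan 31, 2015.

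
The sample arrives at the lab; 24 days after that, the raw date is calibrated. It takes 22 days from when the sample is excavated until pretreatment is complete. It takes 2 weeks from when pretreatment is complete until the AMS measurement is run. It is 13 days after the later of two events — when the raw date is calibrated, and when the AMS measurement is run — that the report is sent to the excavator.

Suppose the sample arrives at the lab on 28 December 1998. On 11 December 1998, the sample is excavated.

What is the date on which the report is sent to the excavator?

The sample arrives at the lab: Dec 28, 1998.
The raw date is calibrated: Dec 28, 1998 + 24 days = Jan 21, 1999.
The sample is excavated: Dec 11, 1998.
Pretreatment is complete: Dec 11, 1998 + 22 days = Jan 2, 1999.
The AMS measurement is run: Jan 2, 1999 + 2 weeks = Jan 16, 1999.
Both prerequisites met — the raw date is calibrated (Jan 21, 1999), the AMS measurement is run (Jan 16, 1999); the later is Jan 21, 1999.
The report is sent to the excavator: Jan 21, 1999 + 13 days = Feb 3, 1999.

3 February 1999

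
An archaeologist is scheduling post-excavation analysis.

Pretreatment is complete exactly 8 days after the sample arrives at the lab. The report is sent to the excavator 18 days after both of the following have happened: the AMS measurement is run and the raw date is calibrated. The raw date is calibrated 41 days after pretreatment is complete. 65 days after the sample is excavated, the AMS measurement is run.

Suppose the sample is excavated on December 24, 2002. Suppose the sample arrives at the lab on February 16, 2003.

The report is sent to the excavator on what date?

The sample is excavated: Dec 24, 2002.
The AMS measurement is run: Dec 24, 2002 + 65 days = Feb 27, 2003.
The sample arrives at the lab: Feb 16, 2003.
Pretreatment is complete: Feb 16, 2003 + 8 days = Feb 24, 2003.
The raw date is calibrated: Feb 24, 2003 + 41 days = Apr 6, 2003.
Both prerequisites met — the AMS measurement is run (Feb 27, 2003), the raw date is calibrated (Apr 6, 2003); the later is Apr 6, 2003.
The report is sent to the excavator: Apr 6, 2003 + 18 days = Apr 24, 2003.

April 24, 2003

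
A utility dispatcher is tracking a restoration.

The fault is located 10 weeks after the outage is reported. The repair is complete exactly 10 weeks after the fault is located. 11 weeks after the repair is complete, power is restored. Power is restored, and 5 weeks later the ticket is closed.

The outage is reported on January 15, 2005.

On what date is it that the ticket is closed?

The outage is reported: Jan 15, 2005.
The fault is located: Jan 15, 2005 + 10 weeks = Mar 26, 2005.
The repair is complete: Mar 26, 2005 + 10 weeks = Jun 4, 2005.
Power is restored: Jun 4, 2005 + 11 weeks = Aug 20, 2005.
The ticket is closed: Aug 20, 2005 + 5 weeks = Sep 24, 2005.

September 24, 2005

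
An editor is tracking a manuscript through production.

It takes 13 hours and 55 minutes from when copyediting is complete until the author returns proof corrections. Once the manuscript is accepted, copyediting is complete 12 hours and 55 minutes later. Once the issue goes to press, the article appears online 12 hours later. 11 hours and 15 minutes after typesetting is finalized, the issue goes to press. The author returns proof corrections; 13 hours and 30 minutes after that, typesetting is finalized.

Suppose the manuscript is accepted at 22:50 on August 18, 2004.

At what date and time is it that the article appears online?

The manuscript is accepted: 22:50 Aug 18, 2004.
Copyediting is complete: 22:50 Aug 18, 2004 + 12h55m = 11:45 Aug 19, 2004.
The author returns proof corrections: 11:45 Aug 19, 2004 + 13h55m = 01:40 Aug 20, 2004.
Typesetting is finalized: 01:40 Aug 20, 2004 + 13h30m = 15:10 Aug 20, 2004.
The issue goes to press: 15:10 Aug 20, 2004 + 11h15m = 02:25 Aug 21, 2004.
The article appears online: 02:25 Aug 21, 2004 + 12h = 14:25 Aug 21, 2004.

14:25 on August 21, 2004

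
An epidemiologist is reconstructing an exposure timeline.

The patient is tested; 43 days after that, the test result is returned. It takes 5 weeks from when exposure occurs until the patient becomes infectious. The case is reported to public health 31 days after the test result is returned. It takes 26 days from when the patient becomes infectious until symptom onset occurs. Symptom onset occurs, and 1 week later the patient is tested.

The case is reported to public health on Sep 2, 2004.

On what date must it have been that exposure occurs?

The case is reported to public health: Sep 2, 2004.
The test result is returned: Sep 2, 2004 − 31 days = Aug 2, 2004.
The patient is tested: Aug 2, 2004 − 43 days = Jun 20, 2004.
Symptom onset occurs: Jun 20, 2004 − 1 week = Jun 13, 2004.
The patient becomes infectious: Jun 13, 2004 − 26 days = May 18, 2004.
Exposure occurs: May 18, 2004 − 5 weeks = Apr 13, 2004.

Apr 13, 2004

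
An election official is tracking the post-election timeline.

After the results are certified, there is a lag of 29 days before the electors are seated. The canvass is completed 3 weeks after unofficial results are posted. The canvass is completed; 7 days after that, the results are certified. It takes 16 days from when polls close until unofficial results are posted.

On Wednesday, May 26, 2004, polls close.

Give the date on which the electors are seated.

Polls close: May 26, 2004.
Unofficial results are posted: May 26, 2004 + 16 days = Jun 11, 2004.
The canvass is completed: Jun 11, 2004 + 3 weeks = Jul 2, 2004.
The results are certified: Jul 2, 2004 + 7 days = Jul 9, 2004.
The electors are seated: Jul 9, 2004 + 29 days = Aug 7, 2004.

Saturday, August 7, 2004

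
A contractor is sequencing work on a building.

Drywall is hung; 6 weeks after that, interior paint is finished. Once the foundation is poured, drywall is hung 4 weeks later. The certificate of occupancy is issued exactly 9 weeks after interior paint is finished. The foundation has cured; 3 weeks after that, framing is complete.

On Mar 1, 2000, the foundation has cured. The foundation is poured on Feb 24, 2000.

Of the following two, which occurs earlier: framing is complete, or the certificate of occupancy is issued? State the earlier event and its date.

The foundation has cured: Mar 1, 2000.
Framing is complete: Mar 1, 2000 + 3 weeks = Mar 22, 2000.
The foundation is poured: Feb 24, 2000.
Drywall is hung: Feb 24, 2000 + 4 weeks = Mar 23, 2000.
Interior paint is finished: Mar 23, 2000 + 6 weeks = May 4, 2000.
The certificate of occupancy is issued: May 4, 2000 + 9 weeks = Jul 6, 2000.
Comparing: framing is complete on Mar 22, 2000 vs the certificate of occupancy is issued on Jul 6, 2000. Earlier: framing is complete.

Framing is complete — Mar 22, 2000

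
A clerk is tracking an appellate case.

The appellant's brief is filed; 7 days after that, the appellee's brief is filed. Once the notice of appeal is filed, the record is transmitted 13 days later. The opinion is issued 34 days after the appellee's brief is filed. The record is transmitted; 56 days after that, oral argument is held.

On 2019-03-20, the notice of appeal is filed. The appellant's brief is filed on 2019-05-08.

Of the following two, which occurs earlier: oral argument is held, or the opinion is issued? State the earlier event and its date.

Oral argument is held — 2019-05-28

The notice of appeal is filed: Mar 20, 2019.
The record is transmitted: Mar 20, 2019 + 13 days = Apr 2, 2019.
Oral argument is held: Apr 2, 2019 + 56 days = May 28, 2019.
The appellant's brief is filed: May 8, 2019.
The appellee's brief is filed: May 8, 2019 + 7 days = May 15, 2019.
The opinion is issued: May 15, 2019 + 34 days = Jun 18, 2019.
Comparing: oral argument is held on May 28, 2019 vs the opinion is issued on Jun 18, 2019. Earlier: oral argument is held.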